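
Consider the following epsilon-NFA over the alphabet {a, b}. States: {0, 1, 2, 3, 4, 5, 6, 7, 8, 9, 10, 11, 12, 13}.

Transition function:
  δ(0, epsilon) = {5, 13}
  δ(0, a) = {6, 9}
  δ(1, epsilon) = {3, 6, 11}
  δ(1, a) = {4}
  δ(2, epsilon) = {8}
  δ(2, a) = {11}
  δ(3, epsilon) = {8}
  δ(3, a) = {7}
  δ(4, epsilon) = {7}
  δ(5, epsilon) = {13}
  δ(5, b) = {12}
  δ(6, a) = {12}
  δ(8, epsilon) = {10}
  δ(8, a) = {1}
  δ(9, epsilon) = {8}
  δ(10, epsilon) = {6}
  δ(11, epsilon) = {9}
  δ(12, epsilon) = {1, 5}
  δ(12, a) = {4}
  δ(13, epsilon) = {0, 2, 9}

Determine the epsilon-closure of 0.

{0, 2, 5, 6, 8, 9, 10, 13}

Start with {0}.
From 0 via epsilon: add 5, 13.
From 13 via epsilon: add 2, 9.
From 2 via epsilon: add 8.
From 8 via epsilon: add 10.
From 10 via epsilon: add 6.
No new states can be added; the closed set is {0, 2, 5, 6, 8, 9, 10, 13}.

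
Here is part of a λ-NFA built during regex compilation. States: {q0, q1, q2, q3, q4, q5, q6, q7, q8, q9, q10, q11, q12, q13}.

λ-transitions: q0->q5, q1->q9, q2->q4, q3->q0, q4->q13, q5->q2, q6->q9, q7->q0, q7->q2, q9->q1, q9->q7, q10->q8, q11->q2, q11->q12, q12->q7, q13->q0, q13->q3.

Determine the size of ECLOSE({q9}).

Start with {q9}.
From q9 via λ: add q1, q7.
From q7 via λ: add q0, q2.
From q0 via λ: add q5.
From q2 via λ: add q4.
From q4 via λ: add q13.
From q13 via λ: add q3.
λ-closure = {q0, q1, q2, q3, q4, q5, q7, q9, q13}, which has 9 states.

9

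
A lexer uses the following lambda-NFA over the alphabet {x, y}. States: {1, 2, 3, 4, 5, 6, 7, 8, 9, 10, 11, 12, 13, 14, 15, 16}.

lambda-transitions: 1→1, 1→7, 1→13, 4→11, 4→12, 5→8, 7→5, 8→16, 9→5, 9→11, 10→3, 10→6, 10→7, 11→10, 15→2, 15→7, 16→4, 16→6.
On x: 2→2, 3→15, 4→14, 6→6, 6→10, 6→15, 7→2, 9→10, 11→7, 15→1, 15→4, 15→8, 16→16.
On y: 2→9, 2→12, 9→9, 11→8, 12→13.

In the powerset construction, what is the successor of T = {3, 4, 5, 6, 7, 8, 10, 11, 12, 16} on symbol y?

{3, 4, 5, 6, 7, 8, 10, 11, 12, 13, 16}

11 on y → {8}.
12 on y → {13}.
No y-transition from 3, 4, 5, 6, 7, 8, 10, 16.
Union after reading y: {8, 13}.
Now take the lambda-closure:
From 8 via lambda: add 16.
From 16 via lambda: add 4, 6.
From 4 via lambda: add 11, 12.
From 11 via lambda: add 10.
From 10 via lambda: add 3, 7.
From 7 via lambda: add 5.
No new states can be added; the closed set is {3, 4, 5, 6, 7, 8, 10, 11, 12, 13, 16}.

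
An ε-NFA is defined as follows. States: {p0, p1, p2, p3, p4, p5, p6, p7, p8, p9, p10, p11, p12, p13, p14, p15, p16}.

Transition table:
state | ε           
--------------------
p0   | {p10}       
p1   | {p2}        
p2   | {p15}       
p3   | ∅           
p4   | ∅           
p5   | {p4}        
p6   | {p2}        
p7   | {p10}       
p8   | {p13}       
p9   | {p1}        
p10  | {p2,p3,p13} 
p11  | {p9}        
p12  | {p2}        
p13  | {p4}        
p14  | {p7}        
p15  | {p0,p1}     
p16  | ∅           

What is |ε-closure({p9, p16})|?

Start with {p9, p16}.
From p9 via ε: add p1.
From p1 via ε: add p2.
From p2 via ε: add p15.
From p15 via ε: add p0.
From p0 via ε: add p10.
From p10 via ε: add p3, p13.
From p13 via ε: add p4.
ε-closure = {p0, p1, p2, p3, p4, p9, p10, p13, p15, p16}, which has 10 states.

10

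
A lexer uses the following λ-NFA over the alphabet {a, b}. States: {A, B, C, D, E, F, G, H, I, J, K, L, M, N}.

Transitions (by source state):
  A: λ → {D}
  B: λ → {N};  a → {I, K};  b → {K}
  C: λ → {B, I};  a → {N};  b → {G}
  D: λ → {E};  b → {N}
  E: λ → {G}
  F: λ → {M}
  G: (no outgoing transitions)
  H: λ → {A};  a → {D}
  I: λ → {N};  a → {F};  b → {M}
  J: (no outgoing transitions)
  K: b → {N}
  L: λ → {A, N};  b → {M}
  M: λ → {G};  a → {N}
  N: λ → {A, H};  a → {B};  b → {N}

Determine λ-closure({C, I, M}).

Start with {C, I, M}.
From C via λ: add B.
From I via λ: add N.
From M via λ: add G.
From N via λ: add A, H.
From A via λ: add D.
From D via λ: add E.
No new states can be added; the closed set is {A, B, C, D, E, G, H, I, M, N}.

{A, B, C, D, E, G, H, I, M, N}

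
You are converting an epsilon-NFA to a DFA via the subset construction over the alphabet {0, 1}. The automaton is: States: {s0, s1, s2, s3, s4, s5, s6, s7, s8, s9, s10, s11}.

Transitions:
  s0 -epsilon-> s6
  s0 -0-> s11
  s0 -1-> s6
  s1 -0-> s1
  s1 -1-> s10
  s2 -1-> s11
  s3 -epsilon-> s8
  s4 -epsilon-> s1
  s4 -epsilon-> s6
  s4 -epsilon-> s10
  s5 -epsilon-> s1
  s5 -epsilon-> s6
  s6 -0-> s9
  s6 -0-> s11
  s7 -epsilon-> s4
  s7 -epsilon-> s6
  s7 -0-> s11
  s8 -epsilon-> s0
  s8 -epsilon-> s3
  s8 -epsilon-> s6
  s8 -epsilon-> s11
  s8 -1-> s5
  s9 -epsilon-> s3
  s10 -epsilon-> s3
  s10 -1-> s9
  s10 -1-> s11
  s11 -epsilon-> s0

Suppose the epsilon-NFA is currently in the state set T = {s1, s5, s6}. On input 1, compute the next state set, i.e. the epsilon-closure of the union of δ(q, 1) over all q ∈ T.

s1 on 1 → {s10}.
No 1-transition from s5, s6.
Union after reading 1: {s10}.
Now take the epsilon-closure:
From s10 via epsilon: add s3.
From s3 via epsilon: add s8.
From s8 via epsilon: add s0, s6, s11.
No new states can be added; the closed set is {s0, s3, s6, s8, s10, s11}.

{s0, s3, s6, s8, s10, s11}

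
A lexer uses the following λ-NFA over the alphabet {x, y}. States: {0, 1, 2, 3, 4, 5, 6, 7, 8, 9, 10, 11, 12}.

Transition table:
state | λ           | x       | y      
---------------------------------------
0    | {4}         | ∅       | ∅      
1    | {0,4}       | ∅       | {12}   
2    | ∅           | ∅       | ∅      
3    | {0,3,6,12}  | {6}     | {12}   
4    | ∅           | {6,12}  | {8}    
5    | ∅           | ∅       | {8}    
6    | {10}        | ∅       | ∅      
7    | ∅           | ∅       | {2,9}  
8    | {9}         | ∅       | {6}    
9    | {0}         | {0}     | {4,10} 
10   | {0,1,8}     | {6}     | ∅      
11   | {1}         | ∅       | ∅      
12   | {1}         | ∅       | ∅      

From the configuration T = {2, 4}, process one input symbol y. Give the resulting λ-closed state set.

4 on y → {8}.
No y-transition from 2.
Union after reading y: {8}.
Now take the λ-closure:
From 8 via λ: add 9.
From 9 via λ: add 0.
From 0 via λ: add 4.
No new states can be added; the closed set is {0, 4, 8, 9}.

{0, 4, 8, 9}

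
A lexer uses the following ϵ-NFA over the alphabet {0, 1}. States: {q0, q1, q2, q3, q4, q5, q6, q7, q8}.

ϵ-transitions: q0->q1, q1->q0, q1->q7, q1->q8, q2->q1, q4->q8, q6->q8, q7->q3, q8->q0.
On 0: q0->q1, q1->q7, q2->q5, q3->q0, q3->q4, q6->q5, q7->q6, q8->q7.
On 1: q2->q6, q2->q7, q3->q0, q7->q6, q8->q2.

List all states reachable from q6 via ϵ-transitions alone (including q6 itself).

{q0, q1, q3, q6, q7, q8}

Start with {q6}.
From q6 via ϵ: add q8.
From q8 via ϵ: add q0.
From q0 via ϵ: add q1.
From q1 via ϵ: add q7.
From q7 via ϵ: add q3.
No new states can be added; the closed set is {q0, q1, q3, q6, q7, q8}.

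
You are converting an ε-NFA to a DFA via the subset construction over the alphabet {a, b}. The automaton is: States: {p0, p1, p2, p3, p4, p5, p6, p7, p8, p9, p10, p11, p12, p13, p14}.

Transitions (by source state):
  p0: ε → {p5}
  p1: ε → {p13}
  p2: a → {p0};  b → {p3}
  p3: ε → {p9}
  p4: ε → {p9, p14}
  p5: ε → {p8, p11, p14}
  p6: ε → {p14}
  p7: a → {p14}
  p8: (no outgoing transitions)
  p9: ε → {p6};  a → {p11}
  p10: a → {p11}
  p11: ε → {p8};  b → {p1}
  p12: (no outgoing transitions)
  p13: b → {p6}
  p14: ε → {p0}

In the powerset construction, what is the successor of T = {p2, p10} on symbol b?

{p0, p3, p5, p6, p8, p9, p11, p14}

p2 on b → {p3}.
No b-transition from p10.
Union after reading b: {p3}.
Now take the ε-closure:
From p3 via ε: add p9.
From p9 via ε: add p6.
From p6 via ε: add p14.
From p14 via ε: add p0.
From p0 via ε: add p5.
From p5 via ε: add p8, p11.
No new states can be added; the closed set is {p0, p3, p5, p6, p8, p9, p11, p14}.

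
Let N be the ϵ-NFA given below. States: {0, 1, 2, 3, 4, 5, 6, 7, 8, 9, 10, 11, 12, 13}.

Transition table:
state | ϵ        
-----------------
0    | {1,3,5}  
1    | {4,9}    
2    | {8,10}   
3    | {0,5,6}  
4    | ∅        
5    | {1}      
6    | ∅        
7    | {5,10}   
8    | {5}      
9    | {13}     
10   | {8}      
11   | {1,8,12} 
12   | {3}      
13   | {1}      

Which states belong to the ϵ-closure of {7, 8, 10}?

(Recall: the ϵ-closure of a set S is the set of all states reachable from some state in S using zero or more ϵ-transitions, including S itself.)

Start with {7, 8, 10}.
From 7 via ϵ: add 5.
From 5 via ϵ: add 1.
From 1 via ϵ: add 4, 9.
From 9 via ϵ: add 13.
No new states can be added; the closed set is {1, 4, 5, 7, 8, 9, 10, 13}.

{1, 4, 5, 7, 8, 9, 10, 13}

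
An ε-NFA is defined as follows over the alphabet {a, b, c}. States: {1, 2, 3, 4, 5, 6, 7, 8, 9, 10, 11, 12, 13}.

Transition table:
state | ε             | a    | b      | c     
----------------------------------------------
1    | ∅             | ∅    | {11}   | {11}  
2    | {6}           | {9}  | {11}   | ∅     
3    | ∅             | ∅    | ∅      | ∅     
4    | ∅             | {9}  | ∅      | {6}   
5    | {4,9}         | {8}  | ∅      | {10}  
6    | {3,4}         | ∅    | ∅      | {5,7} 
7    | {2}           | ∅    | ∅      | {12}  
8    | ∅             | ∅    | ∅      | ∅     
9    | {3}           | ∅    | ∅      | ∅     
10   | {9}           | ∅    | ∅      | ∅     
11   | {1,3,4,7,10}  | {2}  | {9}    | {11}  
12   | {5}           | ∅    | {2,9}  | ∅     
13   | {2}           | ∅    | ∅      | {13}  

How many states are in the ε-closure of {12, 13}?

8

Start with {12, 13}.
From 12 via ε: add 5.
From 13 via ε: add 2.
From 2 via ε: add 6.
From 5 via ε: add 4, 9.
From 6 via ε: add 3.
ε-closure = {2, 3, 4, 5, 6, 9, 12, 13}, which has 8 states.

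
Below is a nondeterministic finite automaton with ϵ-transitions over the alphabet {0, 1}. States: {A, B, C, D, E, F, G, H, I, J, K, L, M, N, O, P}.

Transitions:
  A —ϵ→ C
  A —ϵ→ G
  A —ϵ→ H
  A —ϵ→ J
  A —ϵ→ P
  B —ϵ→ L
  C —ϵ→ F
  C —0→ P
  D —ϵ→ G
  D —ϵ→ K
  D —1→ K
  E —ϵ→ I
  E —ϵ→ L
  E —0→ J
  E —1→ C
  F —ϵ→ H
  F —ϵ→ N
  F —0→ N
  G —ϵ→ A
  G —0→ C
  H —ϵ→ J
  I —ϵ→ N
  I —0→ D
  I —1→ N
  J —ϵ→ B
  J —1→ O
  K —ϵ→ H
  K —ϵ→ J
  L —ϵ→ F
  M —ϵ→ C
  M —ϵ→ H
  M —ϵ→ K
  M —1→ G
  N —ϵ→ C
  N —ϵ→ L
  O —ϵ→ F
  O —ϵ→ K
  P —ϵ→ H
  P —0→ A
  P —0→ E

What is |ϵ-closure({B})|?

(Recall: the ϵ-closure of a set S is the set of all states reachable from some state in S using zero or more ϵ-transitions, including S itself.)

Start with {B}.
From B via ϵ: add L.
From L via ϵ: add F.
From F via ϵ: add H, N.
From H via ϵ: add J.
From N via ϵ: add C.
ϵ-closure = {B, C, F, H, J, L, N}, which has 7 states.

7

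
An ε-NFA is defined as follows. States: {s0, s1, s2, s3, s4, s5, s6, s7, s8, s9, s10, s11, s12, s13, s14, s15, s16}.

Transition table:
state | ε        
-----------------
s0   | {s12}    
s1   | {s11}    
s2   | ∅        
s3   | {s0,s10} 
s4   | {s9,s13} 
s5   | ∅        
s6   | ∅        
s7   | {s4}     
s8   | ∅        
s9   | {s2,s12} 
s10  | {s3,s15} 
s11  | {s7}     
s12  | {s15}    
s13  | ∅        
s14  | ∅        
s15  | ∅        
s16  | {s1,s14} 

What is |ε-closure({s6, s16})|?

Start with {s6, s16}.
From s16 via ε: add s1, s14.
From s1 via ε: add s11.
From s11 via ε: add s7.
From s7 via ε: add s4.
From s4 via ε: add s9, s13.
From s9 via ε: add s2, s12.
From s12 via ε: add s15.
ε-closure = {s1, s2, s4, s6, s7, s9, s11, s12, s13, s14, s15, s16}, which has 12 states.

12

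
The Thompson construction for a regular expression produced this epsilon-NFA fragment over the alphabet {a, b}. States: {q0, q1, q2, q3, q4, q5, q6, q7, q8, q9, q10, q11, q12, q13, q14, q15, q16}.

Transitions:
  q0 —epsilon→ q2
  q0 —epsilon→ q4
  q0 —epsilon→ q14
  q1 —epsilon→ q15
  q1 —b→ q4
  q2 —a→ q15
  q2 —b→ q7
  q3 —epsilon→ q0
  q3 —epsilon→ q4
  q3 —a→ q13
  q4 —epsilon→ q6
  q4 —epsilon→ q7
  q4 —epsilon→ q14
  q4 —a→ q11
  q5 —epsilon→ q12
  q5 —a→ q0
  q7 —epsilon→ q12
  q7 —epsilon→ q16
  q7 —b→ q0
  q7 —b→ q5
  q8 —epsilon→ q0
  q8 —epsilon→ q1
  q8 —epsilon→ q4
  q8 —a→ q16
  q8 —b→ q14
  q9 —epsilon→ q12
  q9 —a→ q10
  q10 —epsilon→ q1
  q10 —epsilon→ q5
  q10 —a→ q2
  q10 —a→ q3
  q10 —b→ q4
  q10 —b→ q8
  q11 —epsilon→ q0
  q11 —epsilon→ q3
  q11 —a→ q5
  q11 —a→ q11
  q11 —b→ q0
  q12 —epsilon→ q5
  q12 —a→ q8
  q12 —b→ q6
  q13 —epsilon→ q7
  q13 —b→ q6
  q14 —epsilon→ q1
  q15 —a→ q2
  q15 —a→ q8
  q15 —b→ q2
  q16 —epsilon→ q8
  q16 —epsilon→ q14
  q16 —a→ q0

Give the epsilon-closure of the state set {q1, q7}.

Start with {q1, q7}.
From q1 via epsilon: add q15.
From q7 via epsilon: add q12, q16.
From q12 via epsilon: add q5.
From q16 via epsilon: add q8, q14.
From q8 via epsilon: add q0, q4.
From q0 via epsilon: add q2.
From q4 via epsilon: add q6.
No new states can be added; the closed set is {q0, q1, q2, q4, q5, q6, q7, q8, q12, q14, q15, q16}.

{q0, q1, q2, q4, q5, q6, q7, q8, q12, q14, q15, q16}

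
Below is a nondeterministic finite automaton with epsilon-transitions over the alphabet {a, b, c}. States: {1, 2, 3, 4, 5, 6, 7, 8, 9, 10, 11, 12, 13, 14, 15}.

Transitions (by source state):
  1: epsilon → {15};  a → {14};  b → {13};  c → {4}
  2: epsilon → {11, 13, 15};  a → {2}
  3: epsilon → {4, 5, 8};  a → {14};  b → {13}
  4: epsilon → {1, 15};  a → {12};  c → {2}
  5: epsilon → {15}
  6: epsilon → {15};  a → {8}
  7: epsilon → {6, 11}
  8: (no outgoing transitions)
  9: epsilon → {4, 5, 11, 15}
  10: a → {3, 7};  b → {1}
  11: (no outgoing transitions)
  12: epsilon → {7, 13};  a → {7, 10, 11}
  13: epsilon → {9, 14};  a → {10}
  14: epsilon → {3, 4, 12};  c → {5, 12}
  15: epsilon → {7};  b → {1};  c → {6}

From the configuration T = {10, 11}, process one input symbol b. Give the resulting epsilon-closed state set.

10 on b → {1}.
No b-transition from 11.
Union after reading b: {1}.
Now take the epsilon-closure:
From 1 via epsilon: add 15.
From 15 via epsilon: add 7.
From 7 via epsilon: add 6, 11.
No new states can be added; the closed set is {1, 6, 7, 11, 15}.

{1, 6, 7, 11, 15}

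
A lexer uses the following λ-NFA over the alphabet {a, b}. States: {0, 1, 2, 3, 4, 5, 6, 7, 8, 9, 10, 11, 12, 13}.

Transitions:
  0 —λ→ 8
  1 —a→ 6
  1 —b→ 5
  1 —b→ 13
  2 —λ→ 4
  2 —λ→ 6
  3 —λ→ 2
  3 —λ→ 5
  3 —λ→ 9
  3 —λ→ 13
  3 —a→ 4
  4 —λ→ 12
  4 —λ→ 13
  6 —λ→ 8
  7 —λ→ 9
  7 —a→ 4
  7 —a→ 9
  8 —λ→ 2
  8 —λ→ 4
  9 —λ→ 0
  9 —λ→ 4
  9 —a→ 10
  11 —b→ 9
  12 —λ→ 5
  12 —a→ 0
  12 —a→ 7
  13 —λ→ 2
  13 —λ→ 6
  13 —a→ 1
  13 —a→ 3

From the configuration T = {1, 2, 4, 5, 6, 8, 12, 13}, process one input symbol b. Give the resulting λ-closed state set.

1 on b → {5, 13}.
No b-transition from 2, 4, 5, 6, 8, 12, 13.
Union after reading b: {5, 13}.
Now take the λ-closure:
From 13 via λ: add 2, 6.
From 2 via λ: add 4.
From 6 via λ: add 8.
From 4 via λ: add 12.
No new states can be added; the closed set is {2, 4, 5, 6, 8, 12, 13}.

{2, 4, 5, 6, 8, 12, 13}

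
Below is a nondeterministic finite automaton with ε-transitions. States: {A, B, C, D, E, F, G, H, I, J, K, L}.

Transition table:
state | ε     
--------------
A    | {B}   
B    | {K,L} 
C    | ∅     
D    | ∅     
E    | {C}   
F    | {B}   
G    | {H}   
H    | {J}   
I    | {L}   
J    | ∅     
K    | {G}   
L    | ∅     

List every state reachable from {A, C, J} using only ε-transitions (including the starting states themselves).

{A, B, C, G, H, J, K, L}

Start with {A, C, J}.
From A via ε: add B.
From B via ε: add K, L.
From K via ε: add G.
From G via ε: add H.
No new states can be added; the closed set is {A, B, C, G, H, J, K, L}.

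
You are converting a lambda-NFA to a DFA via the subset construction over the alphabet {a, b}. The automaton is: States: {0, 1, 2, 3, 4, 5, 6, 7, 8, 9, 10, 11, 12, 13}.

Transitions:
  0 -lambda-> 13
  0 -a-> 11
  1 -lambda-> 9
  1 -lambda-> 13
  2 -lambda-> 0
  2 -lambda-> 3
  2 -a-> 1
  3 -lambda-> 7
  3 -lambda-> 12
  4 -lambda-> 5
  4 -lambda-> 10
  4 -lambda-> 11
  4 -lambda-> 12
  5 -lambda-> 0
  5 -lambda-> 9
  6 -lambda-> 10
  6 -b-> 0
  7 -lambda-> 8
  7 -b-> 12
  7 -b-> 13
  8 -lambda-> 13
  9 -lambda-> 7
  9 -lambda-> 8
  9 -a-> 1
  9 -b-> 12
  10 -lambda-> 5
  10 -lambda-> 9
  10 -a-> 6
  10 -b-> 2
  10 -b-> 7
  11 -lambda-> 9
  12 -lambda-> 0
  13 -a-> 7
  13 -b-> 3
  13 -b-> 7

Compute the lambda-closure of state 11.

{7, 8, 9, 11, 13}

Start with {11}.
From 11 via lambda: add 9.
From 9 via lambda: add 7, 8.
From 8 via lambda: add 13.
No new states can be added; the closed set is {7, 8, 9, 11, 13}.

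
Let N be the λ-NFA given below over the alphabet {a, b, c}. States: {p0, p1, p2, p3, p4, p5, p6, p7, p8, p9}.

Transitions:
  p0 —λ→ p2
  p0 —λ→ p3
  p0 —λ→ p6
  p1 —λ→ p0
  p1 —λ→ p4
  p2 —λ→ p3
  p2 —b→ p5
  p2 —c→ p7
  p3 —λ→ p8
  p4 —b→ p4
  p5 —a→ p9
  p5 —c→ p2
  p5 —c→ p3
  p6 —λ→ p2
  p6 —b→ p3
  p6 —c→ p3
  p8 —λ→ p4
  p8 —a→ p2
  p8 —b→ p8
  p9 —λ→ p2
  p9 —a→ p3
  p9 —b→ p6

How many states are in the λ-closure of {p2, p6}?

Start with {p2, p6}.
From p2 via λ: add p3.
From p3 via λ: add p8.
From p8 via λ: add p4.
λ-closure = {p2, p3, p4, p6, p8}, which has 5 states.

5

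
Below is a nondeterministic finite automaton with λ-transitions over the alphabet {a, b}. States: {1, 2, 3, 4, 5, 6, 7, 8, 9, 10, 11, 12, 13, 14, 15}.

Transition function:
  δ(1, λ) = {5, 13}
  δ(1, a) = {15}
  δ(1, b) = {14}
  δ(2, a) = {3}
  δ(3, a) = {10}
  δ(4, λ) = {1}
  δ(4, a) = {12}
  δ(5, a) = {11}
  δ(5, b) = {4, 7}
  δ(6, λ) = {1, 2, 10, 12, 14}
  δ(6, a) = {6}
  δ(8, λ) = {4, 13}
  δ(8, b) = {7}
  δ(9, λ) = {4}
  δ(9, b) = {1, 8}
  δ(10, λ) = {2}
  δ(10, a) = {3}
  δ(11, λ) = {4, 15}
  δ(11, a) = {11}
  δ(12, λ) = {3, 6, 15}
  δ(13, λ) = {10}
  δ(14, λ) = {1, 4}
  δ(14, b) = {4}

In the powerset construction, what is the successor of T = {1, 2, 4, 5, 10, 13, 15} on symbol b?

{1, 2, 4, 5, 7, 10, 13, 14}

1 on b → {14}.
5 on b → {4, 7}.
No b-transition from 2, 4, 10, 13, 15.
Union after reading b: {4, 7, 14}.
Now take the λ-closure:
From 4 via λ: add 1.
From 1 via λ: add 5, 13.
From 13 via λ: add 10.
From 10 via λ: add 2.
No new states can be added; the closed set is {1, 2, 4, 5, 7, 10, 13, 14}.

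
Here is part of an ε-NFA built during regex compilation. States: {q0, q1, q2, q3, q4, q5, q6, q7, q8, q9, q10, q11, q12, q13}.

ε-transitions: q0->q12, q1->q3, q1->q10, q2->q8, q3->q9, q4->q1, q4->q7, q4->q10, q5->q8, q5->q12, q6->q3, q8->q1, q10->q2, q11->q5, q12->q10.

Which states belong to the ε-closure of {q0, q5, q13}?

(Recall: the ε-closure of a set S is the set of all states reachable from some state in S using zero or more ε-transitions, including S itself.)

Start with {q0, q5, q13}.
From q0 via ε: add q12.
From q5 via ε: add q8.
From q8 via ε: add q1.
From q12 via ε: add q10.
From q1 via ε: add q3.
From q10 via ε: add q2.
From q3 via ε: add q9.
No new states can be added; the closed set is {q0, q1, q2, q3, q5, q8, q9, q10, q12, q13}.

{q0, q1, q2, q3, q5, q8, q9, q10, q12, q13}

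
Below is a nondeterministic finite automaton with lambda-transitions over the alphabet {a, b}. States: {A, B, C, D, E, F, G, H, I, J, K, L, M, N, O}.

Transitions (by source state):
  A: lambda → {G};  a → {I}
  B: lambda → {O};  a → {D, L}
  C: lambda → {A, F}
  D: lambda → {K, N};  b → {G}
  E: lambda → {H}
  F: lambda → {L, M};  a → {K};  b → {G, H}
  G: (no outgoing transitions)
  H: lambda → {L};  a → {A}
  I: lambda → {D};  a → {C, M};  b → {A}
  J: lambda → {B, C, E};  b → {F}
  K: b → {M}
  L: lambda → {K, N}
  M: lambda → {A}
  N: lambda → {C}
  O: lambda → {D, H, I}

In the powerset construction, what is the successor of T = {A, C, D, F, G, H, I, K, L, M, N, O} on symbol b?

{A, C, F, G, H, K, L, M, N}

D on b → {G}.
F on b → {G, H}.
I on b → {A}.
K on b → {M}.
No b-transition from A, C, G, H, L, M, N, O.
Union after reading b: {A, G, H, M}.
Now take the lambda-closure:
From H via lambda: add L.
From L via lambda: add K, N.
From N via lambda: add C.
From C via lambda: add F.
No new states can be added; the closed set is {A, C, F, G, H, K, L, M, N}.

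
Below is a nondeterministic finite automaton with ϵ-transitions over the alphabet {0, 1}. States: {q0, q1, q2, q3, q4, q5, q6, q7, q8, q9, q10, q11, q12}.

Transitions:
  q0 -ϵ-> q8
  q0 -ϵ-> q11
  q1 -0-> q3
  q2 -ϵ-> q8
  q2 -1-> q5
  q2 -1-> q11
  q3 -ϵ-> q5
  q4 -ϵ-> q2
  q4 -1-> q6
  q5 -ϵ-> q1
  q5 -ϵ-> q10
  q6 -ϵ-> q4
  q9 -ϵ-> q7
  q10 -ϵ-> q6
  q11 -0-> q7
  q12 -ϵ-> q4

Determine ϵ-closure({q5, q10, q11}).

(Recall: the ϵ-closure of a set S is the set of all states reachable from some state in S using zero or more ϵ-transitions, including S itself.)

Start with {q5, q10, q11}.
From q5 via ϵ: add q1.
From q10 via ϵ: add q6.
From q6 via ϵ: add q4.
From q4 via ϵ: add q2.
From q2 via ϵ: add q8.
No new states can be added; the closed set is {q1, q2, q4, q5, q6, q8, q10, q11}.

{q1, q2, q4, q5, q6, q8, q10, q11}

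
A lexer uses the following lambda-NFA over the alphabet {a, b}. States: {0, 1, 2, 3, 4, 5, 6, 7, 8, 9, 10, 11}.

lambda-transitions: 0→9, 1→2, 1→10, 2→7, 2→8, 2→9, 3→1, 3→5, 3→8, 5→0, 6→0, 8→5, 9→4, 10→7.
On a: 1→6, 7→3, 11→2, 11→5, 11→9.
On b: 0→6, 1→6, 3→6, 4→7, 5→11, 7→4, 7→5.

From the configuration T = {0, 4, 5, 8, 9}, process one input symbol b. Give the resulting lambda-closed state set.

0 on b → {6}.
4 on b → {7}.
5 on b → {11}.
No b-transition from 8, 9.
Union after reading b: {6, 7, 11}.
Now take the lambda-closure:
From 6 via lambda: add 0.
From 0 via lambda: add 9.
From 9 via lambda: add 4.
No new states can be added; the closed set is {0, 4, 6, 7, 9, 11}.

{0, 4, 6, 7, 9, 11}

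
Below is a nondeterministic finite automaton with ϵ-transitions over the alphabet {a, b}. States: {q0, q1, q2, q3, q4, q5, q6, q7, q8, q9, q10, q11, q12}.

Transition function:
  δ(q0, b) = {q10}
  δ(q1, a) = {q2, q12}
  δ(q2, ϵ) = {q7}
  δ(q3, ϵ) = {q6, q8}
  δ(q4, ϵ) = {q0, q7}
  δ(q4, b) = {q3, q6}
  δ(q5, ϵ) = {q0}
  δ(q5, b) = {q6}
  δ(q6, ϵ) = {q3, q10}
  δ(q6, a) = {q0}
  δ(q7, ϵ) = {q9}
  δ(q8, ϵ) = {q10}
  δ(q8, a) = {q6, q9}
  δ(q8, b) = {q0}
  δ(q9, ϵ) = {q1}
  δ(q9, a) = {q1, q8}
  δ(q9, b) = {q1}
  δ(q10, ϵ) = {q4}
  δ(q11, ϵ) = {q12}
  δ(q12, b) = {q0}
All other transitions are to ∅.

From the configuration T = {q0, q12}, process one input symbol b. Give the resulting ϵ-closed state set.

q0 on b → {q10}.
q12 on b → {q0}.
Union after reading b: {q0, q10}.
Now take the ϵ-closure:
From q10 via ϵ: add q4.
From q4 via ϵ: add q7.
From q7 via ϵ: add q9.
From q9 via ϵ: add q1.
No new states can be added; the closed set is {q0, q1, q4, q7, q9, q10}.

{q0, q1, q4, q7, q9, q10}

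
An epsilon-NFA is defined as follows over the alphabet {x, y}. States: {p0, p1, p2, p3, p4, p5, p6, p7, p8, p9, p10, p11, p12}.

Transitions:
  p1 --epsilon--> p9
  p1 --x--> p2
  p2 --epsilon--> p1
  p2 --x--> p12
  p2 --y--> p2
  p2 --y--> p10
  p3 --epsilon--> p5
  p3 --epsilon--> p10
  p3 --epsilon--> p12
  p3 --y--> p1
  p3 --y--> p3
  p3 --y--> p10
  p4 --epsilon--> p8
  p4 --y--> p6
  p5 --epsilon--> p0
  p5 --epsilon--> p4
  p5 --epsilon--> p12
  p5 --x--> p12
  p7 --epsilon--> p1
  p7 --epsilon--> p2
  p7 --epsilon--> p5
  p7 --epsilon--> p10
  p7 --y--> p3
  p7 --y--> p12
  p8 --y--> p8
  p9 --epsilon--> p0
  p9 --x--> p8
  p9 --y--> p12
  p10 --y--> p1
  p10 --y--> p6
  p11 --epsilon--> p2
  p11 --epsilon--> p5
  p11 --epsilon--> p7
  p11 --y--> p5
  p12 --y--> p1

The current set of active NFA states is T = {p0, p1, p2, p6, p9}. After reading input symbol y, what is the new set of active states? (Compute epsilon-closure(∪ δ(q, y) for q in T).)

{p0, p1, p2, p9, p10, p12}

p2 on y → {p2, p10}.
p9 on y → {p12}.
No y-transition from p0, p1, p6.
Union after reading y: {p2, p10, p12}.
Now take the epsilon-closure:
From p2 via epsilon: add p1.
From p1 via epsilon: add p9.
From p9 via epsilon: add p0.
No new states can be added; the closed set is {p0, p1, p2, p9, p10, p12}.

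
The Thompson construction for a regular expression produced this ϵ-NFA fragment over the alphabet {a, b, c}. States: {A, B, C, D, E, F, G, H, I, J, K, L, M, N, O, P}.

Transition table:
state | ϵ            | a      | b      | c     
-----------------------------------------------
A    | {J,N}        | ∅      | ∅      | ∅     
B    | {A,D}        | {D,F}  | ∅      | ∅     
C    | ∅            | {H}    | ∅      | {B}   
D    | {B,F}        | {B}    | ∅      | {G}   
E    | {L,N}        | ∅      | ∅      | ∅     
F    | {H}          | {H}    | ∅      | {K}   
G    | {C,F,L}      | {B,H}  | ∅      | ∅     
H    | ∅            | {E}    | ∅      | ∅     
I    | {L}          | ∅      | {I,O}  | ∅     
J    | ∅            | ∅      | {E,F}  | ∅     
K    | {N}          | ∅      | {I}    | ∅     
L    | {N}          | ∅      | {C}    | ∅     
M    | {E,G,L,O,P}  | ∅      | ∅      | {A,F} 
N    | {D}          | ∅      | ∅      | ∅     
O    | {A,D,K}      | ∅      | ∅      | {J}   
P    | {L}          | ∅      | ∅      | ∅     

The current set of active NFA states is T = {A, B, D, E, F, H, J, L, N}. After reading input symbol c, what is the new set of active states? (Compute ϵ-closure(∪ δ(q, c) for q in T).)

{A, B, C, D, F, G, H, J, K, L, N}

D on c → {G}.
F on c → {K}.
No c-transition from A, B, E, H, J, L, N.
Union after reading c: {G, K}.
Now take the ϵ-closure:
From G via ϵ: add C, F, L.
From K via ϵ: add N.
From F via ϵ: add H.
From N via ϵ: add D.
From D via ϵ: add B.
From B via ϵ: add A.
From A via ϵ: add J.
No new states can be added; the closed set is {A, B, C, D, F, G, H, J, K, L, N}.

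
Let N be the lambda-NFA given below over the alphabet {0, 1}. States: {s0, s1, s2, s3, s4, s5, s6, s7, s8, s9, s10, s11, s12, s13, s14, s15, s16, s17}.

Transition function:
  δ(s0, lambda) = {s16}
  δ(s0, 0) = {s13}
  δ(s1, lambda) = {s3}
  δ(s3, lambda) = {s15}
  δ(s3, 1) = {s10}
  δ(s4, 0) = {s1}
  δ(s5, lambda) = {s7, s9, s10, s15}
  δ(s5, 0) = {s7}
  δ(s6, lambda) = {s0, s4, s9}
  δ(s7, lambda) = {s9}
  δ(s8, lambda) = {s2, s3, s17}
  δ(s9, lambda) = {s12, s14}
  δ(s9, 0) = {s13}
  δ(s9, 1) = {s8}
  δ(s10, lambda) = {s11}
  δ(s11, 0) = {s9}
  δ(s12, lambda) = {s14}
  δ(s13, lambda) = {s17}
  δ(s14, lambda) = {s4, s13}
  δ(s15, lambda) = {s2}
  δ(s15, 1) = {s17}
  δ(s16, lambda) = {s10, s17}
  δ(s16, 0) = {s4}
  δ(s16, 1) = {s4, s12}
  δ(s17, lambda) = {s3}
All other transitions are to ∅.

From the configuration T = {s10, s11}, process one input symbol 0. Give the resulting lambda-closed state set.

s11 on 0 → {s9}.
No 0-transition from s10.
Union after reading 0: {s9}.
Now take the lambda-closure:
From s9 via lambda: add s12, s14.
From s14 via lambda: add s4, s13.
From s13 via lambda: add s17.
From s17 via lambda: add s3.
From s3 via lambda: add s15.
From s15 via lambda: add s2.
No new states can be added; the closed set is {s2, s3, s4, s9, s12, s13, s14, s15, s17}.

{s2, s3, s4, s9, s12, s13, s14, s15, s17}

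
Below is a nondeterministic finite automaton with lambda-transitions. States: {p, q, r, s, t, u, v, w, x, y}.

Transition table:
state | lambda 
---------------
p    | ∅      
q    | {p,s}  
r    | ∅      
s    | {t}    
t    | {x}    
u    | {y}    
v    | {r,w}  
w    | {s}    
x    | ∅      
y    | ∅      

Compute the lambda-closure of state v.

{r, s, t, v, w, x}

Start with {v}.
From v via lambda: add r, w.
From w via lambda: add s.
From s via lambda: add t.
From t via lambda: add x.
No new states can be added; the closed set is {r, s, t, v, w, x}.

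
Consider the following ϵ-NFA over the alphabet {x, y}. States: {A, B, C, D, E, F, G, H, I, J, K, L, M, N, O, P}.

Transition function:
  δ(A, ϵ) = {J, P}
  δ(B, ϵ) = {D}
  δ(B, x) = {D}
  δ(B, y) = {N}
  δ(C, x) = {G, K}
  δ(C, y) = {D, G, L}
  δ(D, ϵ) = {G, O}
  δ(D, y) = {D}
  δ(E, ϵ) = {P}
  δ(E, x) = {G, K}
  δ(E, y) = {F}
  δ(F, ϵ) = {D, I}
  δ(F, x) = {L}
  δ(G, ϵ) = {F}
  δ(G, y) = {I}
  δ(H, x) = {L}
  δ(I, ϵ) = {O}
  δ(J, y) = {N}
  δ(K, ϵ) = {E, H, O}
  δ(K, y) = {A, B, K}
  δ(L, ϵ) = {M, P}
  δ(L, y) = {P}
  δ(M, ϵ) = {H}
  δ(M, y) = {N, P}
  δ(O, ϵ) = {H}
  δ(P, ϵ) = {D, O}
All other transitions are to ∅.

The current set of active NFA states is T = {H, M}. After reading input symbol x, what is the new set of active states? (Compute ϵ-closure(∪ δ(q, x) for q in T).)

{D, F, G, H, I, L, M, O, P}

H on x → {L}.
No x-transition from M.
Union after reading x: {L}.
Now take the ϵ-closure:
From L via ϵ: add M, P.
From M via ϵ: add H.
From P via ϵ: add D, O.
From D via ϵ: add G.
From G via ϵ: add F.
From F via ϵ: add I.
No new states can be added; the closed set is {D, F, G, H, I, L, M, O, P}.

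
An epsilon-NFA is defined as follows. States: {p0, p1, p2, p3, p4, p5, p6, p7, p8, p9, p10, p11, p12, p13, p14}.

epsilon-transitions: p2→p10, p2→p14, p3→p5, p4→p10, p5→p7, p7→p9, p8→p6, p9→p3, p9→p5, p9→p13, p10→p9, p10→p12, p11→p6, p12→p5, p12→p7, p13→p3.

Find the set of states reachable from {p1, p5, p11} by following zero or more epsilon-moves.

Start with {p1, p5, p11}.
From p5 via epsilon: add p7.
From p11 via epsilon: add p6.
From p7 via epsilon: add p9.
From p9 via epsilon: add p3, p13.
No new states can be added; the closed set is {p1, p3, p5, p6, p7, p9, p11, p13}.

{p1, p3, p5, p6, p7, p9, p11, p13}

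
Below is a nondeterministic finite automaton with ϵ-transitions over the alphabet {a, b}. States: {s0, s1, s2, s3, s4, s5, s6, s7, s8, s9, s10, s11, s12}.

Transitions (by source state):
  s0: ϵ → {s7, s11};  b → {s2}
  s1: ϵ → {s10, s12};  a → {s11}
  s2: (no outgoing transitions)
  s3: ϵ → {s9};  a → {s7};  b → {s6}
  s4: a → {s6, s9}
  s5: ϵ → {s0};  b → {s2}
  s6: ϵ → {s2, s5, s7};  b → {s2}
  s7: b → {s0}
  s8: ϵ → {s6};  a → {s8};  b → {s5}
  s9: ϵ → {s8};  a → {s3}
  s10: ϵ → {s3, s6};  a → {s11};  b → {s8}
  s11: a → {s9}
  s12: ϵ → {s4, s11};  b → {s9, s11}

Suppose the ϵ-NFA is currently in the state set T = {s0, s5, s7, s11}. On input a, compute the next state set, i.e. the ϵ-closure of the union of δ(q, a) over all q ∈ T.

s11 on a → {s9}.
No a-transition from s0, s5, s7.
Union after reading a: {s9}.
Now take the ϵ-closure:
From s9 via ϵ: add s8.
From s8 via ϵ: add s6.
From s6 via ϵ: add s2, s5, s7.
From s5 via ϵ: add s0.
From s0 via ϵ: add s11.
No new states can be added; the closed set is {s0, s2, s5, s6, s7, s8, s9, s11}.

{s0, s2, s5, s6, s7, s8, s9, s11}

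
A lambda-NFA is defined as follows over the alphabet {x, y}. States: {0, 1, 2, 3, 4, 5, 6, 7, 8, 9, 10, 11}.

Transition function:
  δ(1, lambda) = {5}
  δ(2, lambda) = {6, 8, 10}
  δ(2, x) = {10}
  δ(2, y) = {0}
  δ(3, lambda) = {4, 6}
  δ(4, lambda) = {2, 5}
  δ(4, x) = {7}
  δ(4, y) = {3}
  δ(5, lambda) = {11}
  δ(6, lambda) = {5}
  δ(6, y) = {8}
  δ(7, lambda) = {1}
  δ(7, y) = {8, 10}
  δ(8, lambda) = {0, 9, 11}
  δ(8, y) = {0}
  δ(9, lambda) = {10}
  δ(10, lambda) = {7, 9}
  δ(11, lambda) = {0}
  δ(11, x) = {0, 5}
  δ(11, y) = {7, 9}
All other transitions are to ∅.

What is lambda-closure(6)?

{0, 5, 6, 11}

Start with {6}.
From 6 via lambda: add 5.
From 5 via lambda: add 11.
From 11 via lambda: add 0.
No new states can be added; the closed set is {0, 5, 6, 11}.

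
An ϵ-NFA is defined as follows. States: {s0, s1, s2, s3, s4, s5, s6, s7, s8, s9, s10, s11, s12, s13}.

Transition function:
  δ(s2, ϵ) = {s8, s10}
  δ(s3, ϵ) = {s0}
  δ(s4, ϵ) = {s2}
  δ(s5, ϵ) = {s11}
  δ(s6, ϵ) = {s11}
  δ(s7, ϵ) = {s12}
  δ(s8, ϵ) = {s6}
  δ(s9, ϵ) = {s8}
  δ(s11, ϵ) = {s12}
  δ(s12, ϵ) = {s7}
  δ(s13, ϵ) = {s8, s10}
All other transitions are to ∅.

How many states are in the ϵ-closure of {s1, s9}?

Start with {s1, s9}.
From s9 via ϵ: add s8.
From s8 via ϵ: add s6.
From s6 via ϵ: add s11.
From s11 via ϵ: add s12.
From s12 via ϵ: add s7.
ϵ-closure = {s1, s6, s7, s8, s9, s11, s12}, which has 7 states.

7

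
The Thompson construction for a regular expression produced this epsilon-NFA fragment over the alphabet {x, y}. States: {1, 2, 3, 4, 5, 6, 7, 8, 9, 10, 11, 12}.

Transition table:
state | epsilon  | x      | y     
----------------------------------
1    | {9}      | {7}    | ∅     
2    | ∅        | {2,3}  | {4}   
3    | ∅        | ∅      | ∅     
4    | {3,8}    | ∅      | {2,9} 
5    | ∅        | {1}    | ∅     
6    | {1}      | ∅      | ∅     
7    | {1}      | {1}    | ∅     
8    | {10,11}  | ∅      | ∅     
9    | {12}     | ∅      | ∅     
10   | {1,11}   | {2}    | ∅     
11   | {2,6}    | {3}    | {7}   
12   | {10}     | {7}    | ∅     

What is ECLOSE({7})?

{1, 2, 6, 7, 9, 10, 11, 12}

Start with {7}.
From 7 via epsilon: add 1.
From 1 via epsilon: add 9.
From 9 via epsilon: add 12.
From 12 via epsilon: add 10.
From 10 via epsilon: add 11.
From 11 via epsilon: add 2, 6.
No new states can be added; the closed set is {1, 2, 6, 7, 9, 10, 11, 12}.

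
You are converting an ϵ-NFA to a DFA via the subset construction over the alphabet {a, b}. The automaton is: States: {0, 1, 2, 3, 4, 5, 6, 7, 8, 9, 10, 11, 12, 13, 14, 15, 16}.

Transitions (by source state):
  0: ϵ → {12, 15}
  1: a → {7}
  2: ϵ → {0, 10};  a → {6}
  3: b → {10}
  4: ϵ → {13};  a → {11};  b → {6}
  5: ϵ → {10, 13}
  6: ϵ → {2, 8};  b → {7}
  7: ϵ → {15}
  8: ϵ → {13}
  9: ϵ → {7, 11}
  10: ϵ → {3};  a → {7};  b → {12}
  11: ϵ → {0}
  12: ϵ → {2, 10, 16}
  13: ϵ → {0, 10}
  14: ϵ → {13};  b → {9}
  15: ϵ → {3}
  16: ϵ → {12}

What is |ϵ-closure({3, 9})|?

Start with {3, 9}.
From 9 via ϵ: add 7, 11.
From 7 via ϵ: add 15.
From 11 via ϵ: add 0.
From 0 via ϵ: add 12.
From 12 via ϵ: add 2, 10, 16.
ϵ-closure = {0, 2, 3, 7, 9, 10, 11, 12, 15, 16}, which has 10 states.

10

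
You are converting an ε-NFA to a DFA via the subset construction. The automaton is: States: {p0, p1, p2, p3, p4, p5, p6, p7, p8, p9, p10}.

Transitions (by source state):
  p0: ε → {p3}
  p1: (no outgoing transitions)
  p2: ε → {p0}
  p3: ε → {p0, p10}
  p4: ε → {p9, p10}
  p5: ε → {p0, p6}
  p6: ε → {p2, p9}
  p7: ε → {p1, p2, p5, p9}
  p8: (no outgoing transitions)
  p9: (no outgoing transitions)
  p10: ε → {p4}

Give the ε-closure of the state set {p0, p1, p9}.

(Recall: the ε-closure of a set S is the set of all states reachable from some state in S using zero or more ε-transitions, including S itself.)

{p0, p1, p3, p4, p9, p10}

Start with {p0, p1, p9}.
From p0 via ε: add p3.
From p3 via ε: add p10.
From p10 via ε: add p4.
No new states can be added; the closed set is {p0, p1, p3, p4, p9, p10}.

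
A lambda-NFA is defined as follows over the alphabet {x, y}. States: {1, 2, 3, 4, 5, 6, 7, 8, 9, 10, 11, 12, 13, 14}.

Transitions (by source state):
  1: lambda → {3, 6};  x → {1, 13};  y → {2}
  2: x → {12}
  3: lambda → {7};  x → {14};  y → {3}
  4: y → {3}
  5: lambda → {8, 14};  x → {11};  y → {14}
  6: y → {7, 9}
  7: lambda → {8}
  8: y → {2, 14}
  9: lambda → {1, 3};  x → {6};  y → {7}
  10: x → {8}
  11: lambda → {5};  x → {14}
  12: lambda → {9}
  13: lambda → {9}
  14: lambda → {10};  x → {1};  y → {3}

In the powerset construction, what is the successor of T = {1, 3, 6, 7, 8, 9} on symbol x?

{1, 3, 6, 7, 8, 9, 10, 13, 14}

1 on x → {1, 13}.
3 on x → {14}.
9 on x → {6}.
No x-transition from 6, 7, 8.
Union after reading x: {1, 6, 13, 14}.
Now take the lambda-closure:
From 1 via lambda: add 3.
From 13 via lambda: add 9.
From 14 via lambda: add 10.
From 3 via lambda: add 7.
From 7 via lambda: add 8.
No new states can be added; the closed set is {1, 3, 6, 7, 8, 9, 10, 13, 14}.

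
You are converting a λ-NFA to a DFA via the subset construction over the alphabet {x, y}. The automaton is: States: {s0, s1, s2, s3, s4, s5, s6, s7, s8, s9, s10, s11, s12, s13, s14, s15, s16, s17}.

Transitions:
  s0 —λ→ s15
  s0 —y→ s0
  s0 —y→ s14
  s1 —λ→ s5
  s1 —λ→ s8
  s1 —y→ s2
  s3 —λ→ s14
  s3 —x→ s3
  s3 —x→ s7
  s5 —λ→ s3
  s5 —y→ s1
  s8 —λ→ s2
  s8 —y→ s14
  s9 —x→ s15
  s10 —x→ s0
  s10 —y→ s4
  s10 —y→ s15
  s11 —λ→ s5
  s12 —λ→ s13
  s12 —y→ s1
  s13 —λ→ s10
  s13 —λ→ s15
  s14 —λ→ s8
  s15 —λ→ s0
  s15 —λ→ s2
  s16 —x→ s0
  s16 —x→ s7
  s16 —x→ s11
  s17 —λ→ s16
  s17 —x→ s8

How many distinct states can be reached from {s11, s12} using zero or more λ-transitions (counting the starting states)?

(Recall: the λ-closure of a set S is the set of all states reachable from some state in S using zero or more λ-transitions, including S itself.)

11

Start with {s11, s12}.
From s11 via λ: add s5.
From s12 via λ: add s13.
From s5 via λ: add s3.
From s13 via λ: add s10, s15.
From s3 via λ: add s14.
From s15 via λ: add s0, s2.
From s14 via λ: add s8.
λ-closure = {s0, s2, s3, s5, s8, s10, s11, s12, s13, s14, s15}, which has 11 states.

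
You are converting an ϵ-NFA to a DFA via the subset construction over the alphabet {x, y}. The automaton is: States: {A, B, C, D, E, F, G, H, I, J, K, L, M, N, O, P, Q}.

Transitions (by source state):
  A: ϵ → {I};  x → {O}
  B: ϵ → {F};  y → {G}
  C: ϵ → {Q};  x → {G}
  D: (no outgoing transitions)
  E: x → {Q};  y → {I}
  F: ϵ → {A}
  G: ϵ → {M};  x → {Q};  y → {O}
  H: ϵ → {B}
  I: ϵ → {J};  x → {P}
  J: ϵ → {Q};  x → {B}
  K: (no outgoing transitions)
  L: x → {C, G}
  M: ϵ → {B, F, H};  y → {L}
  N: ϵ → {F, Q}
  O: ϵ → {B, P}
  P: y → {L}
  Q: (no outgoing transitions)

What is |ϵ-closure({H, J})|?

7

Start with {H, J}.
From H via ϵ: add B.
From J via ϵ: add Q.
From B via ϵ: add F.
From F via ϵ: add A.
From A via ϵ: add I.
ϵ-closure = {A, B, F, H, I, J, Q}, which has 7 states.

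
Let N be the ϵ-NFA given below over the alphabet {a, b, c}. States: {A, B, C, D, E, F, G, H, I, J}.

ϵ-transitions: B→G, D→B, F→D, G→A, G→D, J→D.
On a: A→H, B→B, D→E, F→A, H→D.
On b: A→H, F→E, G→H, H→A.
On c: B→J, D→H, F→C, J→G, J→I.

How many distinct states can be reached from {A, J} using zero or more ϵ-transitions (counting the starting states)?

Start with {A, J}.
From J via ϵ: add D.
From D via ϵ: add B.
From B via ϵ: add G.
ϵ-closure = {A, B, D, G, J}, which has 5 states.

5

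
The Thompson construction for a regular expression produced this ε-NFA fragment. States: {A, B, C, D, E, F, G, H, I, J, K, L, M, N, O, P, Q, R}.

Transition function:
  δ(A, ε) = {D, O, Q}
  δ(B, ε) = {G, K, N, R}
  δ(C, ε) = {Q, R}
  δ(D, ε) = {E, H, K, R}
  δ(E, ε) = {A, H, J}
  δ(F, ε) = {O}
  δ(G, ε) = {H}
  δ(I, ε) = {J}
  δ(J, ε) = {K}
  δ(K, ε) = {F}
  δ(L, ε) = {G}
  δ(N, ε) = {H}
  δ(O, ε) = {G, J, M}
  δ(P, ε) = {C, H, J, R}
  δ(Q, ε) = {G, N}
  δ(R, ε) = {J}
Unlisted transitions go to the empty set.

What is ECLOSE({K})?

Start with {K}.
From K via ε: add F.
From F via ε: add O.
From O via ε: add G, J, M.
From G via ε: add H.
No new states can be added; the closed set is {F, G, H, J, K, M, O}.

{F, G, H, J, K, M, O}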